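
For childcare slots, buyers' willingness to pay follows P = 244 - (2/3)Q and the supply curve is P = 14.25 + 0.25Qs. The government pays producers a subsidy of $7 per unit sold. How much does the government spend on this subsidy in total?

Government cost = 19887/11

Pre-subsidy: 244 - (2/3)Q = 14.25 + 0.25Q gives Q* = 2757/11 and P* = 846/11.
With the subsidy, sellers receive Ps = Pb + 7 for each unit, where Pb is the price buyers pay.
On the curves, Pb = 244 - (2/3)Q and Ps = 14.25 + 0.25Q; the wedge Ps − Pb = 7 gives 14.25 + 0.25Q − (244 - (2/3)Q) = 7, so Q' = 2841/11.
Then Pb = 244 − (2/3)·(2841/11) = 790/11 and Ps = 14.25 + 0.25·(2841/11) = 867/11.
Government outlay = subsidy × quantity = 7 × 2841/11 = 19887/11.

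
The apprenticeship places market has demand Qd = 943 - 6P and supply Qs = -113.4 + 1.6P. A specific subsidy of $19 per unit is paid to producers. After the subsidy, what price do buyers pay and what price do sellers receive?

Pre-subsidy: 943 - 6P = -113.4 + 1.6P gives P* = 139, Q* = 109.
With the subsidy, sellers receive Ps = Pb + 19 for each unit, where Pb is the price buyers pay.
Supply in terms of Pb becomes Qs = -113.4 + 1.6(Pb + 19) = -83 + 1.6Pb. Setting this equal to demand: 943 - 6Pb = -83 + 1.6Pb, so Pb = 135.
Sellers receive Ps = 135 + 19 = 154; Q' = 943 − 6·135 = 133.

Buyers pay $135; sellers receive $154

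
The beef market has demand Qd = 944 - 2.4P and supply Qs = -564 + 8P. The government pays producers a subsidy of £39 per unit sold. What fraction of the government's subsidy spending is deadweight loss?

Pre-subsidy: 944 - 2.4P = -564 + 8P gives P* = 145, Q* = 596.
With the subsidy, sellers receive Ps = Pb + 39 for each unit, where Pb is the price buyers pay.
Supply in terms of Pb becomes Qs = -564 + 8(Pb + 39) = -252 + 8Pb. Setting this equal to demand: 944 - 2.4Pb = -252 + 8Pb, so Pb = 115.
Sellers receive Ps = 115 + 39 = 154; Q' = 944 − 2.4·115 = 668.
ΔCS = ½(596 + 668)(145 − 115) = 18960; ΔPS = ½(596 + 668)(154 − 145) = 5688.
Government spending = 39 × 668 = 26052.
DWL = ½ × 39 × (668 − 596) = 1404; fraction = 1404 / 26052 = 9/167.

DWL / government spending = 9/167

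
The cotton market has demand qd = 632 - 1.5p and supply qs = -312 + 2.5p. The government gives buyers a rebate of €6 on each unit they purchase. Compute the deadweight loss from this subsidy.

Deadweight loss = €16.875

Pre-subsidy: 632 - 1.5p = -312 + 2.5p gives p* = 236, q* = 278.
With the rebate, buyers effectively pay pb = ps − 6, where ps is the price sellers receive.
Demand in terms of ps becomes qd = 632 − 1.5(ps − 6) = 641 - 1.5ps. Setting this equal to supply: 641 - 1.5ps = -312 + 2.5ps, so ps = 238.25.
Buyers pay pb = 238.25 − 6 = 232.25; q' = -312 + 2.5·238.25 = 283.625.
The subsidy expands output by 283.625 − 278 = 5.625 past the efficient level; on those units the gap between marginal cost and willingness to pay runs from 0 up to 6.
DWL = ½ × 6 × 5.625 = 16.875.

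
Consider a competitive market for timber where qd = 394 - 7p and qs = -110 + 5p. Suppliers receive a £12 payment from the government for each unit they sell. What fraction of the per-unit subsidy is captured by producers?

Producer share = 7/12

Pre-subsidy: 394 - 7p = -110 + 5p gives p* = 42, q* = 100.
With the subsidy, sellers receive ps = pb + 12 for each unit, where pb is the price buyers pay.
Supply in terms of pb becomes qs = -110 + 5(pb + 12) = -50 + 5pb. Setting this equal to demand: 394 - 7pb = -50 + 5pb, so pb = 37.
Sellers receive ps = 37 + 12 = 49; q' = 394 − 7·37 = 135.
Buyers' price falls by p* − pb = 42 − 37 = 5; sellers' price rises by ps − p* = 49 − 42 = 7.
So producers capture 7/12 = 7/12 of each unit of subsidy.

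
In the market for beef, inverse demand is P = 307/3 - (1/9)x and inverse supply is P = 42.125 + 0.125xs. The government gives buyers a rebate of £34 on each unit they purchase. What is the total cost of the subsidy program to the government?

Pre-subsidy: 307/3 - (1/9)x = 42.125 + 0.125x gives x* = 255 and P* = 74.
With the rebate, buyers effectively pay Pb = Ps − 34, where Ps is the price sellers receive.
On the curves, Pb = 307/3 - (1/9)x and Ps = 42.125 + 0.125x; the wedge Ps − Pb = 34 gives 42.125 + 0.125x − (307/3 - (1/9)x) = 34, so x' = 399.
Then Pb = 307/3 − (1/9)·399 = 58 and Ps = 42.125 + 0.125·399 = 92.
Government outlay = subsidy × quantity = 34 × 399 = 13566.

Government cost = £13566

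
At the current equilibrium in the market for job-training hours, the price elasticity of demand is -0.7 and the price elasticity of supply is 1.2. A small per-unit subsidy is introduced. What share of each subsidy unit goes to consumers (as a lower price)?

Consumer share = 12/19

For a small subsidy around the equilibrium, the benefit split depends on the relative slopes, which at a point are proportional to the elasticities.
Buyer share = εs/(εs + |εd|) = 1.2/(1.2 + 0.7) = 12/19; seller share = |εd|/(εs + |εd|) = 7/19.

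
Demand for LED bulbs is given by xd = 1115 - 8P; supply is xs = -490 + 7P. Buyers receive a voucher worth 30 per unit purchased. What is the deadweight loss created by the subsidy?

Deadweight loss = 1680

Pre-subsidy: 1115 - 8P = -490 + 7P gives P* = 107, x* = 259.
With the rebate, buyers effectively pay Pb = Ps − 30, where Ps is the price sellers receive.
Demand in terms of Ps becomes xd = 1115 − 8(Ps − 30) = 1355 - 8Ps. Setting this equal to supply: 1355 - 8Ps = -490 + 7Ps, so Ps = 123.
Buyers pay Pb = 123 − 30 = 93; x' = -490 + 7·123 = 371.
The subsidy expands output by 371 − 259 = 112 past the efficient level; on those units the gap between marginal cost and willingness to pay runs from 0 up to 30.
DWL = ½ × 30 × 112 = 1680.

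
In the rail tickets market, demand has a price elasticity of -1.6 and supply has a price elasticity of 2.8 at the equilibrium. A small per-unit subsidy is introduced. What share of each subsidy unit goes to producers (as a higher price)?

Producer share = 4/11

For a small subsidy around the equilibrium, the benefit split depends on the relative slopes, which at a point are proportional to the elasticities.
Buyer share = εs/(εs + |εd|) = 2.8/(2.8 + 1.6) = 7/11; seller share = |εd|/(εs + |εd|) = 4/11.
So producers capture 4/11 of the subsidy.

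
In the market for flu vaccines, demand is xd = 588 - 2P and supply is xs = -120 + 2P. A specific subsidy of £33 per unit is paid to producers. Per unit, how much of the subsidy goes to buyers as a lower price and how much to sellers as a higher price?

Buyers gain £16.5 per unit; sellers gain £16.5 per unit

Pre-subsidy: 588 - 2P = -120 + 2P gives P* = 177, x* = 234.
With the subsidy, sellers receive Ps = Pb + 33 for each unit, where Pb is the price buyers pay.
Supply in terms of Pb becomes xs = -120 + 2(Pb + 33) = -54 + 2Pb. Setting this equal to demand: 588 - 2Pb = -54 + 2Pb, so Pb = 160.5.
Sellers receive Ps = 160.5 + 33 = 193.5; x' = 588 − 2·160.5 = 267.
Buyers' price falls by P* − Pb = 177 − 160.5 = 16.5; sellers' price rises by Ps − P* = 193.5 − 177 = 16.5.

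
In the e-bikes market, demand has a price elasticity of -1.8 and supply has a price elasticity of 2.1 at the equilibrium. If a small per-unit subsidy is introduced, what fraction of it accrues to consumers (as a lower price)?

For a small subsidy around the equilibrium, the benefit split depends on the relative slopes, which at a point are proportional to the elasticities.
Buyer share = εs/(εs + |εd|) = 2.1/(2.1 + 1.8) = 7/13; seller share = |εd|/(εs + |εd|) = 6/13.

Consumer share = 7/13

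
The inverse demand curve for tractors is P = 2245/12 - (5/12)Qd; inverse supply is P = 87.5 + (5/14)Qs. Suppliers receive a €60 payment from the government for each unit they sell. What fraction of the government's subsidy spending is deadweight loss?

DWL / government spending = 72/383

Pre-subsidy: 2245/12 - (5/12)Q = 87.5 + (5/14)Q gives Q* = 1673/13 and P* = 1735/13.
With the subsidy, sellers receive Ps = Pb + 60 for each unit, where Pb is the price buyers pay.
On the curves, Pb = 2245/12 - (5/12)Q and Ps = 87.5 + (5/14)Q; the wedge Ps − Pb = 60 gives 87.5 + (5/14)Q − (2245/12 - (5/12)Q) = 60, so Q' = 2681/13.
Then Pb = 2245/12 − (5/12)·(2681/13) = 1315/13 and Ps = 87.5 + (5/14)·(2681/13) = 2095/13.
ΔCS = ½(1673/13 + 2681/13)(1735/13 − 1315/13) = 914340/169; ΔPS = ½(1673/13 + 2681/13)(2095/13 − 1735/13) = 783720/169.
Government spending = 60 × 2681/13 = 160860/13.
DWL = ½ × 60 × (2681/13 − 1673/13) = 30240/13; fraction = (30240/13) / (160860/13) = 72/383.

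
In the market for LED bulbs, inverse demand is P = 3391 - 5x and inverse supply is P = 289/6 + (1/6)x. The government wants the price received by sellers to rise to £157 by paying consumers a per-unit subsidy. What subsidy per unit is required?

Required subsidy s = £31 per unit

At a seller price of 157, quantity supplied is -289 + 6·157 = 653.
Buyers absorb 653 only when they pay Pb = 3391 − 5·653 = 126.
s = Ps − Pb = 157 − 126 = 31.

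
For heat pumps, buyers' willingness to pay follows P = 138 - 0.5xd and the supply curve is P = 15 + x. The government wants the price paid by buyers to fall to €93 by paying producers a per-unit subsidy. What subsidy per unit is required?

Required subsidy s = €12 per unit

At a buyer price of 93, quantity demanded is 276 − 2·93 = 90.
Sellers supply 90 only when they receive Ps = 15 + 1·90 = 105.
s = Ps − Pb = 105 − 93 = 12.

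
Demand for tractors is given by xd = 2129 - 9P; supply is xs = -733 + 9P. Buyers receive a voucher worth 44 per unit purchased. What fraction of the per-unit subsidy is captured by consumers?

Pre-subsidy: 2129 - 9P = -733 + 9P gives P* = 159, x* = 698.
With the rebate, buyers effectively pay Pb = Ps − 44, where Ps is the price sellers receive.
Demand in terms of Ps becomes xd = 2129 − 9(Ps − 44) = 2525 - 9Ps. Setting this equal to supply: 2525 - 9Ps = -733 + 9Ps, so Ps = 181.
Buyers pay Pb = 181 − 44 = 137; x' = -733 + 9·181 = 896.
Buyers' price falls by P* − Pb = 159 − 137 = 22; sellers' price rises by Ps − P* = 181 − 159 = 22.
So consumers capture 22/44 = 0.5 of each unit of subsidy.

Consumer share = 0.5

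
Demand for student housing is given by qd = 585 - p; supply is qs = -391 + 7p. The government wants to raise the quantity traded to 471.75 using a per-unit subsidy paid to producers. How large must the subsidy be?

Required subsidy s = 10 per unit

At q = 471.75, invert demand for the buyer price: pb = (585 − 471.75)/1 = 113.25; invert supply for the seller price: ps = (471.75 − (-391))/7 = 123.25.
The subsidy must fill the gap: s = ps − pb = 123.25 − 113.25 = 10.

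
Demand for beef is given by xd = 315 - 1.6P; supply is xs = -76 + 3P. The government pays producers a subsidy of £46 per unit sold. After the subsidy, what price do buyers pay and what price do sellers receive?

Pre-subsidy: 315 - 1.6P = -76 + 3P gives P* = 85, x* = 179.
With the subsidy, sellers receive Ps = Pb + 46 for each unit, where Pb is the price buyers pay.
Supply in terms of Pb becomes xs = -76 + 3(Pb + 46) = 62 + 3Pb. Setting this equal to demand: 315 - 1.6Pb = 62 + 3Pb, so Pb = 55.
Sellers receive Ps = 55 + 46 = 101; x' = 315 − 1.6·55 = 227.

Buyers pay £55; sellers receive £101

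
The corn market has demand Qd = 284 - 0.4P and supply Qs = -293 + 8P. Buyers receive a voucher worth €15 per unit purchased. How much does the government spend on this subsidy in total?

Pre-subsidy: 284 - 0.4P = -293 + 8P gives P* = 2885/42, Q* = 5387/21.
With the rebate, buyers effectively pay Pb = Ps − 15, where Ps is the price sellers receive.
Demand in terms of Ps becomes Qd = 284 − 0.4(Ps − 15) = 290 - 0.4Ps. Setting this equal to supply: 290 - 0.4Ps = -293 + 8Ps, so Ps = 2915/42.
Buyers pay Pb = 2915/42 − 15 = 2285/42; Q' = -293 + 8·(2915/42) = 5507/21.
Government outlay = subsidy × quantity = 15 × 5507/21 = 27535/7.

Government cost = 27535/7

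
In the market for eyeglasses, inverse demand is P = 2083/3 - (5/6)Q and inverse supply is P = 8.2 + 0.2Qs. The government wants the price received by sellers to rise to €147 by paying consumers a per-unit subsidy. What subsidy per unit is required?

Required subsidy s = €31 per unit

At a seller price of 147, quantity supplied is -41 + 5·147 = 694.
Buyers absorb 694 only when they pay Pb = 2083/3 − (5/6)·694 = 116.
s = Ps − Pb = 147 − 116 = 31.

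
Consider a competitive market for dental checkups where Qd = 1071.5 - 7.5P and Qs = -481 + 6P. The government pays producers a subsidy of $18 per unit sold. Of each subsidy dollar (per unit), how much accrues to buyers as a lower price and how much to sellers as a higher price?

Pre-subsidy: 1071.5 - 7.5P = -481 + 6P gives P* = 115, Q* = 209.
With the subsidy, sellers receive Ps = Pb + 18 for each unit, where Pb is the price buyers pay.
Supply in terms of Pb becomes Qs = -481 + 6(Pb + 18) = -373 + 6Pb. Setting this equal to demand: 1071.5 - 7.5Pb = -373 + 6Pb, so Pb = 107.
Sellers receive Ps = 107 + 18 = 125; Q' = 1071.5 − 7.5·107 = 269.
Buyers' price falls by P* − Pb = 115 − 107 = 8; sellers' price rises by Ps − P* = 125 − 115 = 10.

Buyers gain $8 per unit; sellers gain $10 per unit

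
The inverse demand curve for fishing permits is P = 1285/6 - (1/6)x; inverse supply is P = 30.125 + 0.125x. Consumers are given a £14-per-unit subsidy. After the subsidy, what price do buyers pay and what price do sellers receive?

Pre-subsidy: 1285/6 - (1/6)x = 30.125 + 0.125x gives x* = 631 and P* = 109.
With the rebate, buyers effectively pay Pb = Ps − 14, where Ps is the price sellers receive.
On the curves, Pb = 1285/6 - (1/6)x and Ps = 30.125 + 0.125x; the wedge Ps − Pb = 14 gives 30.125 + 0.125x − (1285/6 - (1/6)x) = 14, so x' = 679.
Then Pb = 1285/6 − (1/6)·679 = 101 and Ps = 30.125 + 0.125·679 = 115.

Buyers pay £101; sellers receive £115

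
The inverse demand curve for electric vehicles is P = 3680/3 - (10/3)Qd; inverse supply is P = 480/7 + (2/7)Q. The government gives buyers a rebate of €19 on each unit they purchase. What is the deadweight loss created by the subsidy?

Pre-subsidy: 3680/3 - (10/3)Q = 480/7 + (2/7)Q gives Q* = 320 and P* = 160.
With the rebate, buyers effectively pay Pb = Ps − 19, where Ps is the price sellers receive.
On the curves, Pb = 3680/3 - (10/3)Q and Ps = 480/7 + (2/7)Q; the wedge Ps − Pb = 19 gives 480/7 + (2/7)Q − (3680/3 - (10/3)Q) = 19, so Q' = 325.25.
Then Pb = 3680/3 − (10/3)·325.25 = 142.5 and Ps = 480/7 + (2/7)·325.25 = 161.5.
The subsidy expands output by 325.25 − 320 = 5.25 past the efficient level; on those units the gap between marginal cost and willingness to pay runs from 0 up to 19.
DWL = ½ × 19 × 5.25 = 49.875.

Deadweight loss = €49.875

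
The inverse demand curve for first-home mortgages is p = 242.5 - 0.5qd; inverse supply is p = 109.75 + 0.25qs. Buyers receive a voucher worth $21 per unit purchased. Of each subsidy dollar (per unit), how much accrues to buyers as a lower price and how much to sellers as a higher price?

Pre-subsidy: 242.5 - 0.5q = 109.75 + 0.25q gives q* = 177 and p* = 154.
With the rebate, buyers effectively pay pb = ps − 21, where ps is the price sellers receive.
On the curves, pb = 242.5 - 0.5q and ps = 109.75 + 0.25q; the wedge ps − pb = 21 gives 109.75 + 0.25q − (242.5 - 0.5q) = 21, so q' = 205.
Then pb = 242.5 − 0.5·205 = 140 and ps = 109.75 + 0.25·205 = 161.
Buyers' price falls by p* − pb = 154 − 140 = 14; sellers' price rises by ps − p* = 161 − 154 = 7.

Buyers gain $14 per unit; sellers gain $7 per unit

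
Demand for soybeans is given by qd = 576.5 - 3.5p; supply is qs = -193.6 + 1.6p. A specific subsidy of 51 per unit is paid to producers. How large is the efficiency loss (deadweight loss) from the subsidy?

Pre-subsidy: 576.5 - 3.5p = -193.6 + 1.6p gives p* = 151, q* = 48.
With the subsidy, sellers receive ps = pb + 51 for each unit, where pb is the price buyers pay.
Supply in terms of pb becomes qs = -193.6 + 1.6(pb + 51) = -112 + 1.6pb. Setting this equal to demand: 576.5 - 3.5pb = -112 + 1.6pb, so pb = 135.
Sellers receive ps = 135 + 51 = 186; q' = 576.5 − 3.5·135 = 104.
The subsidy expands output by 104 − 48 = 56 past the efficient level; on those units the gap between marginal cost and willingness to pay runs from 0 up to 51.
DWL = ½ × 51 × 56 = 1428.

Deadweight loss = 1428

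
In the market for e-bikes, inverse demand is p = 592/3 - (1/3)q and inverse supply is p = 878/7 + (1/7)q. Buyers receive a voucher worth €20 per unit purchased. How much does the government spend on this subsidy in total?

Pre-subsidy: 592/3 - (1/3)q = 878/7 + (1/7)q gives q* = 151 and p* = 147.
With the rebate, buyers effectively pay pb = ps − 20, where ps is the price sellers receive.
On the curves, pb = 592/3 - (1/3)q and ps = 878/7 + (1/7)q; the wedge ps − pb = 20 gives 878/7 + (1/7)q − (592/3 - (1/3)q) = 20, so q' = 193.
Then pb = 592/3 − (1/3)·193 = 133 and ps = 878/7 + (1/7)·193 = 153.
Government outlay = subsidy × quantity = 20 × 193 = 3860.

Government cost = €3860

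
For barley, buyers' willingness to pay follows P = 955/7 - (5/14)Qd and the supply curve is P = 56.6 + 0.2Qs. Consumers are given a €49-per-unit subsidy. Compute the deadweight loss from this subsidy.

Pre-subsidy: 955/7 - (5/14)Q = 56.6 + 0.2Q gives Q* = 5588/39 and P* = 3325/39.
With the rebate, buyers effectively pay Pb = Ps − 49, where Ps is the price sellers receive.
On the curves, Pb = 955/7 - (5/14)Q and Ps = 56.6 + 0.2Q; the wedge Ps − Pb = 49 gives 56.6 + 0.2Q − (955/7 - (5/14)Q) = 49, so Q' = 3006/13.
Then Pb = 955/7 − (5/14)·(3006/13) = 700/13 and Ps = 56.6 + 0.2·(3006/13) = 1337/13.
The subsidy expands output by 3006/13 − 5588/39 = 3430/39 past the efficient level; on those units the gap between marginal cost and willingness to pay runs from 0 up to 49.
DWL = ½ × 49 × 3430/39 = 84035/39.

Deadweight loss = 84035/39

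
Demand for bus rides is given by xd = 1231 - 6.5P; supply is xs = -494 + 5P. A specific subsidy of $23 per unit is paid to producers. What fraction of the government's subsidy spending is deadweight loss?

Pre-subsidy: 1231 - 6.5P = -494 + 5P gives P* = 150, x* = 256.
With the subsidy, sellers receive Ps = Pb + 23 for each unit, where Pb is the price buyers pay.
Supply in terms of Pb becomes xs = -494 + 5(Pb + 23) = -379 + 5Pb. Setting this equal to demand: 1231 - 6.5Pb = -379 + 5Pb, so Pb = 140.
Sellers receive Ps = 140 + 23 = 163; x' = 1231 − 6.5·140 = 321.
ΔCS = ½(256 + 321)(150 − 140) = 2885; ΔPS = ½(256 + 321)(163 − 150) = 3750.5.
Government spending = 23 × 321 = 7383.
DWL = ½ × 23 × (321 − 256) = 747.5; fraction = 747.5 / 7383 = 65/642.

DWL / government spending = 65/642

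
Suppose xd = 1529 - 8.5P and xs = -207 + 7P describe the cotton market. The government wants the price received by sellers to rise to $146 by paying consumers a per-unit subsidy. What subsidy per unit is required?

Required subsidy s = $62 per unit

At a seller price of 146, quantity supplied is -207 + 7·146 = 815.
Buyers absorb 815 only when they pay Pb with 1529 − 8.5·Pb = 815, i.e. Pb = 84.
s = Ps − Pb = 146 − 84 = 62.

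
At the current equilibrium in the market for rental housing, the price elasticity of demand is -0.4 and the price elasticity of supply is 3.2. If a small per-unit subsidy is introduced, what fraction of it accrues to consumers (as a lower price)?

For a small subsidy around the equilibrium, the benefit split depends on the relative slopes, which at a point are proportional to the elasticities.
Buyer share = εs/(εs + |εd|) = 3.2/(3.2 + 0.4) = 8/9; seller share = |εd|/(εs + |εd|) = 1/9.

Consumer share = 8/9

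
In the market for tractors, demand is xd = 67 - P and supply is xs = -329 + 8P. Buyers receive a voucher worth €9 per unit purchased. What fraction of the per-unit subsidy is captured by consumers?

Consumer share = 8/9

Pre-subsidy: 67 - P = -329 + 8P gives P* = 44, x* = 23.
With the rebate, buyers effectively pay Pb = Ps − 9, where Ps is the price sellers receive.
Demand in terms of Ps becomes xd = 67 − 1(Ps − 9) = 76 - Ps. Setting this equal to supply: 76 - Ps = -329 + 8Ps, so Ps = 45.
Buyers pay Pb = 45 − 9 = 36; x' = -329 + 8·45 = 31.
Buyers' price falls by P* − Pb = 44 − 36 = 8; sellers' price rises by Ps − P* = 45 − 44 = 1.
So consumers capture 8/9 = 8/9 of each unit of subsidy.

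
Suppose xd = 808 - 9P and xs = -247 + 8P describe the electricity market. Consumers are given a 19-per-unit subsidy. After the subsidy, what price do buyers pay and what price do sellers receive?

Buyers pay 903/17; sellers receive 1226/17

Pre-subsidy: 808 - 9P = -247 + 8P gives P* = 1055/17, x* = 4241/17.
With the rebate, buyers effectively pay Pb = Ps − 19, where Ps is the price sellers receive.
Demand in terms of Ps becomes xd = 808 − 9(Ps − 19) = 979 - 9Ps. Setting this equal to supply: 979 - 9Ps = -247 + 8Ps, so Ps = 1226/17.
Buyers pay Pb = 1226/17 − 19 = 903/17; x' = -247 + 8·(1226/17) = 5609/17.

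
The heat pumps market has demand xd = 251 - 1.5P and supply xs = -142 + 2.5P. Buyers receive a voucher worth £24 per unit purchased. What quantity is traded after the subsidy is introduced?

x' = 126.125

Pre-subsidy: 251 - 1.5P = -142 + 2.5P gives P* = 98.25, x* = 103.625.
With the rebate, buyers effectively pay Pb = Ps − 24, where Ps is the price sellers receive.
Demand in terms of Ps becomes xd = 251 − 1.5(Ps − 24) = 287 - 1.5Ps. Setting this equal to supply: 287 - 1.5Ps = -142 + 2.5Ps, so Ps = 107.25.
Buyers pay Pb = 107.25 − 24 = 83.25; x' = -142 + 2.5·107.25 = 126.125.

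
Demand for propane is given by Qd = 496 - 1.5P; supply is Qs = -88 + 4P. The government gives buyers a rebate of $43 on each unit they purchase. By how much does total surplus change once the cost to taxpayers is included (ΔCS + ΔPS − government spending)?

Net change in total surplus = -11094/11

Pre-subsidy: 496 - 1.5P = -88 + 4P gives P* = 1168/11, Q* = 3704/11.
With the rebate, buyers effectively pay Pb = Ps − 43, where Ps is the price sellers receive.
Demand in terms of Ps becomes Qd = 496 − 1.5(Ps − 43) = 560.5 - 1.5Ps. Setting this equal to supply: 560.5 - 1.5Ps = -88 + 4Ps, so Ps = 1297/11.
Buyers pay Pb = 1297/11 − 43 = 824/11; Q' = -88 + 4·(1297/11) = 4220/11.
ΔCS = ½(3704/11 + 4220/11)(1168/11 − 824/11) = 1362928/121; ΔPS = ½(3704/11 + 4220/11)(1297/11 − 1168/11) = 511098/121.
Government spending = 43 × 4220/11 = 181460/11.
Net change = 1362928/121 + 511098/121 − 181460/11 = -11094/11. The loss equals the DWL triangle ½·43·516/11.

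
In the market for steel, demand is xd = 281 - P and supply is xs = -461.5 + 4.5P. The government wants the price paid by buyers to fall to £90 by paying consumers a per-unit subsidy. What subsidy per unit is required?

At a buyer price of 90, quantity demanded is 281 − 1·90 = 191.
Sellers supply 191 only when they receive Ps with -461.5 + 4.5·Ps = 191, i.e. Ps = 145.
s = Ps − Pb = 145 − 90 = 55.

Required subsidy s = £55 per unit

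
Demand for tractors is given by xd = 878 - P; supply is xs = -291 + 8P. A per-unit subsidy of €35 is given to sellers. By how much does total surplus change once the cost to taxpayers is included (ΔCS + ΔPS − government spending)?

Net change in total surplus = -4900/9

Pre-subsidy: 878 - P = -291 + 8P gives P* = 1169/9, x* = 6733/9.
With the subsidy, sellers receive Ps = Pb + 35 for each unit, where Pb is the price buyers pay.
Supply in terms of Pb becomes xs = -291 + 8(Pb + 35) = -11 + 8Pb. Setting this equal to demand: 878 - Pb = -11 + 8Pb, so Pb = 889/9.
Sellers receive Ps = 889/9 + 35 = 1204/9; x' = 878 − 1·(889/9) = 7013/9.
ΔCS = ½(6733/9 + 7013/9)(1169/9 − 889/9) = 641480/27; ΔPS = ½(6733/9 + 7013/9)(1204/9 − 1169/9) = 80185/27.
Government spending = 35 × 7013/9 = 245455/9.
Net change = 641480/27 + 80185/27 − 245455/9 = -4900/9. The loss equals the DWL triangle ½·35·280/9.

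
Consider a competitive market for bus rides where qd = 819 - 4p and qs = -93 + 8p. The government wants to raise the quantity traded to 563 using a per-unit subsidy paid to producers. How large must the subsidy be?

At q = 563, invert demand for the buyer price: pb = (819 − 563)/4 = 64; invert supply for the seller price: ps = (563 − (-93))/8 = 82.
The subsidy must fill the gap: s = ps − pb = 82 − 64 = 18.

Required subsidy s = 18 per unit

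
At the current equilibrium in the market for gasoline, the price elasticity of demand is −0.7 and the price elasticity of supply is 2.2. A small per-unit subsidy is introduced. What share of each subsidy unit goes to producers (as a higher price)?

For a small subsidy around the equilibrium, the benefit split depends on the relative slopes, which at a point are proportional to the elasticities.
Buyer share = εs/(εs + |εd|) = 2.2/(2.2 + 0.7) = 22/29; seller share = |εd|/(εs + |εd|) = 7/29.
So producers capture 7/29 of the subsidy.

Producer share = 7/29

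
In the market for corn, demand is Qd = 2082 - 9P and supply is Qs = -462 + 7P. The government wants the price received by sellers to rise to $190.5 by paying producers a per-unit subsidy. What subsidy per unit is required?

At a seller price of 190.5, quantity supplied is -462 + 7·190.5 = 871.5.
Buyers absorb 871.5 only when they pay Pb with 2082 − 9·Pb = 871.5, i.e. Pb = 134.5.
s = Ps − Pb = 190.5 − 134.5 = 56.

Required subsidy s = $56 per unit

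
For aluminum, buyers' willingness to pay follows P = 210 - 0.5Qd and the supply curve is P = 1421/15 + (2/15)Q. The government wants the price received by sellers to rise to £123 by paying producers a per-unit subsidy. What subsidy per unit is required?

At a seller price of 123, quantity supplied is -710.5 + 7.5·123 = 212.
Buyers absorb 212 only when they pay Pb = 210 − 0.5·212 = 104.
s = Ps − Pb = 123 − 104 = 19.

Required subsidy s = £19 per unit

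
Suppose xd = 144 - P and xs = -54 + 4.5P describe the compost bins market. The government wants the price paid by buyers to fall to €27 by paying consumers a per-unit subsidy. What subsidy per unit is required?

At a buyer price of 27, quantity demanded is 144 − 1·27 = 117.
Sellers supply 117 only when they receive Ps with -54 + 4.5·Ps = 117, i.e. Ps = 38.
s = Ps − Pb = 38 − 27 = 11.

Required subsidy s = €11 per unit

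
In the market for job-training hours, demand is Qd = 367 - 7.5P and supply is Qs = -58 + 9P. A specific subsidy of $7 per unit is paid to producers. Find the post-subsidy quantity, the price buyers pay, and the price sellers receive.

Pre-subsidy: 367 - 7.5P = -58 + 9P gives P* = 850/33, Q* = 1912/11.
With the subsidy, sellers receive Ps = Pb + 7 for each unit, where Pb is the price buyers pay.
Supply in terms of Pb becomes Qs = -58 + 9(Pb + 7) = 5 + 9Pb. Setting this equal to demand: 367 - 7.5Pb = 5 + 9Pb, so Pb = 724/33.
Sellers receive Ps = 724/33 + 7 = 955/33; Q' = 367 − 7.5·(724/33) = 2227/11.

Q' = 2227/11; buyers pay 724/33; sellers receive 955/33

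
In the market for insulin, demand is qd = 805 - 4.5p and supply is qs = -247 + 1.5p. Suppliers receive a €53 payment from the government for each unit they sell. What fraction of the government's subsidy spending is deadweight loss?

Pre-subsidy: 805 - 4.5p = -247 + 1.5p gives p* = 526/3, q* = 16.
With the subsidy, sellers receive ps = pb + 53 for each unit, where pb is the price buyers pay.
Supply in terms of pb becomes qs = -247 + 1.5(pb + 53) = -167.5 + 1.5pb. Setting this equal to demand: 805 - 4.5pb = -167.5 + 1.5pb, so pb = 1945/12.
Sellers receive ps = 1945/12 + 53 = 2581/12; q' = 805 − 4.5·(1945/12) = 75.625.
ΔCS = ½(16 + 75.625)(526/3 − 1945/12) = 607.015625; ΔPS = ½(16 + 75.625)(2581/12 − 526/3) = 1821.046875.
Government spending = 53 × 75.625 = 4008.125.
DWL = ½ × 53 × (75.625 − 16) = 1580.0625; fraction = 1580.0625 / 4008.125 = 477/1210.

DWL / government spending = 477/1210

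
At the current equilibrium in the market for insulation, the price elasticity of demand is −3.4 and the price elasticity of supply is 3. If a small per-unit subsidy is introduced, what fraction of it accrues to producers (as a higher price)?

For a small subsidy around the equilibrium, the benefit split depends on the relative slopes, which at a point are proportional to the elasticities.
Buyer share = εs/(εs + |εd|) = 3/(3 + 3.4) = 0.46875; seller share = |εd|/(εs + |εd|) = 0.53125.
So producers capture 0.53125 of the subsidy.

Producer share = 0.53125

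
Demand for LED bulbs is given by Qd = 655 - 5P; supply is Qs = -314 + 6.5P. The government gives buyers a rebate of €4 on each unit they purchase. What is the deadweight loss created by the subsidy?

Deadweight loss = 520/23

Pre-subsidy: 655 - 5P = -314 + 6.5P gives P* = 1938/23, Q* = 5375/23.
With the rebate, buyers effectively pay Pb = Ps − 4, where Ps is the price sellers receive.
Demand in terms of Ps becomes Qd = 655 − 5(Ps − 4) = 675 - 5Ps. Setting this equal to supply: 675 - 5Ps = -314 + 6.5Ps, so Ps = 86.
Buyers pay Pb = 86 − 4 = 82; Q' = -314 + 6.5·86 = 245.
The subsidy expands output by 245 − 5375/23 = 260/23 past the efficient level; on those units the gap between marginal cost and willingness to pay runs from 0 up to 4.
DWL = ½ × 4 × 260/23 = 520/23.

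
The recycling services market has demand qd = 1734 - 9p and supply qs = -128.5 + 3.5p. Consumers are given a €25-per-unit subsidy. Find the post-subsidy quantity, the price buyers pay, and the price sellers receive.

Pre-subsidy: 1734 - 9p = -128.5 + 3.5p gives p* = 149, q* = 393.
With the rebate, buyers effectively pay pb = ps − 25, where ps is the price sellers receive.
Demand in terms of ps becomes qd = 1734 − 9(ps − 25) = 1959 - 9ps. Setting this equal to supply: 1959 - 9ps = -128.5 + 3.5ps, so ps = 167.
Buyers pay pb = 167 − 25 = 142; q' = -128.5 + 3.5·167 = 456.

q' = 456; buyers pay €142; sellers receive €167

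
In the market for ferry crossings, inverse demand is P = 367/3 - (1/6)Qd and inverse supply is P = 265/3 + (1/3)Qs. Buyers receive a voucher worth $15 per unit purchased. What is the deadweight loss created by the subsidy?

Pre-subsidy: 367/3 - (1/6)Q = 265/3 + (1/3)Q gives Q* = 68 and P* = 111.
With the rebate, buyers effectively pay Pb = Ps − 15, where Ps is the price sellers receive.
On the curves, Pb = 367/3 - (1/6)Q and Ps = 265/3 + (1/3)Q; the wedge Ps − Pb = 15 gives 265/3 + (1/3)Q − (367/3 - (1/6)Q) = 15, so Q' = 98.
Then Pb = 367/3 − (1/6)·98 = 106 and Ps = 265/3 + (1/3)·98 = 121.
The subsidy expands output by 98 − 68 = 30 past the efficient level; on those units the gap between marginal cost and willingness to pay runs from 0 up to 15.
DWL = ½ × 15 × 30 = 225.

Deadweight loss = $225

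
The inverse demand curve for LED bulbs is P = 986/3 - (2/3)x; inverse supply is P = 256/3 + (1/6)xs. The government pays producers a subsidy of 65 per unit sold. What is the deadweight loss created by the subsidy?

Pre-subsidy: 986/3 - (2/3)x = 256/3 + (1/6)x gives x* = 292 and P* = 134.
With the subsidy, sellers receive Ps = Pb + 65 for each unit, where Pb is the price buyers pay.
On the curves, Pb = 986/3 - (2/3)x and Ps = 256/3 + (1/6)x; the wedge Ps − Pb = 65 gives 256/3 + (1/6)x − (986/3 - (2/3)x) = 65, so x' = 370.
Then Pb = 986/3 − (2/3)·370 = 82 and Ps = 256/3 + (1/6)·370 = 147.
The subsidy expands output by 370 − 292 = 78 past the efficient level; on those units the gap between marginal cost and willingness to pay runs from 0 up to 65.
DWL = ½ × 65 × 78 = 2535.

Deadweight loss = 2535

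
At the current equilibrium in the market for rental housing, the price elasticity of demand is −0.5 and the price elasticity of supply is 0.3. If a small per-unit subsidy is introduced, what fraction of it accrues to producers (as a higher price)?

Producer share = 0.625

For a small subsidy around the equilibrium, the benefit split depends on the relative slopes, which at a point are proportional to the elasticities.
Buyer share = εs/(εs + |εd|) = 0.3/(0.3 + 0.5) = 0.375; seller share = |εd|/(εs + |εd|) = 0.625.
So producers capture 0.625 of the subsidy.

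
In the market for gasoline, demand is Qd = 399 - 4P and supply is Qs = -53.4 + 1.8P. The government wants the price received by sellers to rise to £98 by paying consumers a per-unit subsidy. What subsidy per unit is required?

At a seller price of 98, quantity supplied is -53.4 + 1.8·98 = 123.
Buyers absorb 123 only when they pay Pb with 399 − 4·Pb = 123, i.e. Pb = 69.
s = Ps − Pb = 98 − 69 = 29.

Required subsidy s = £29 per unit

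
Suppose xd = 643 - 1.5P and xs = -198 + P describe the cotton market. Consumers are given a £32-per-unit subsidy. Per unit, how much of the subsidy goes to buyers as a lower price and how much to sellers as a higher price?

Pre-subsidy: 643 - 1.5P = -198 + P gives P* = 336.4, x* = 138.4.
With the rebate, buyers effectively pay Pb = Ps − 32, where Ps is the price sellers receive.
Demand in terms of Ps becomes xd = 643 − 1.5(Ps − 32) = 691 - 1.5Ps. Setting this equal to supply: 691 - 1.5Ps = -198 + Ps, so Ps = 355.6.
Buyers pay Pb = 355.6 − 32 = 323.6; x' = -198 + 1·355.6 = 157.6.
Buyers' price falls by P* − Pb = 336.4 − 323.6 = 12.8; sellers' price rises by Ps − P* = 355.6 − 336.4 = 19.2.

Buyers gain £12.8 per unit; sellers gain £19.2 per unit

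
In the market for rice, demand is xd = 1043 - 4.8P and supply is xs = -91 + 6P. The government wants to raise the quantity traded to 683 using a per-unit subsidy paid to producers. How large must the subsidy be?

At x = 683, invert demand for the buyer price: Pb = (1043 − 683)/4.8 = 75; invert supply for the seller price: Ps = (683 − (-91))/6 = 129.
The subsidy must fill the gap: s = Ps − Pb = 129 − 75 = 54.

Required subsidy s = 54 per unit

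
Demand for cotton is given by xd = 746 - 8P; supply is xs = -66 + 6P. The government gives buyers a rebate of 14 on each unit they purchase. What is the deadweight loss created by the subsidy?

Pre-subsidy: 746 - 8P = -66 + 6P gives P* = 58, x* = 282.
With the rebate, buyers effectively pay Pb = Ps − 14, where Ps is the price sellers receive.
Demand in terms of Ps becomes xd = 746 − 8(Ps − 14) = 858 - 8Ps. Setting this equal to supply: 858 - 8Ps = -66 + 6Ps, so Ps = 66.
Buyers pay Pb = 66 − 14 = 52; x' = -66 + 6·66 = 330.
The subsidy expands output by 330 − 282 = 48 past the efficient level; on those units the gap between marginal cost and willingness to pay runs from 0 up to 14.
DWL = ½ × 14 × 48 = 336.

Deadweight loss = 336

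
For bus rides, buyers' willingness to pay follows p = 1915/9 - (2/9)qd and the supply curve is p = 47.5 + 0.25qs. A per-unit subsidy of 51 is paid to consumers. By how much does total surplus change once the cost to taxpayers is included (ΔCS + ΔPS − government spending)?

Pre-subsidy: 1915/9 - (2/9)q = 47.5 + 0.25q gives q* = 350 and p* = 135.
With the rebate, buyers effectively pay pb = ps − 51, where ps is the price sellers receive.
On the curves, pb = 1915/9 - (2/9)q and ps = 47.5 + 0.25q; the wedge ps − pb = 51 gives 47.5 + 0.25q − (1915/9 - (2/9)q) = 51, so q' = 458.
Then pb = 1915/9 − (2/9)·458 = 111 and ps = 47.5 + 0.25·458 = 162.
ΔCS = ½(350 + 458)(135 − 111) = 9696; ΔPS = ½(350 + 458)(162 − 135) = 10908.
Government spending = 51 × 458 = 23358.
Net change = 9696 + 10908 − 23358 = -2754. The loss equals the DWL triangle ½·51·108.

Net change in total surplus = -2754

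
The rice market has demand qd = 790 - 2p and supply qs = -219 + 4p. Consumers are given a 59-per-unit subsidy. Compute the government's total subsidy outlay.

Pre-subsidy: 790 - 2p = -219 + 4p gives p* = 1009/6, q* = 1361/3.
With the rebate, buyers effectively pay pb = ps − 59, where ps is the price sellers receive.
Demand in terms of ps becomes qd = 790 − 2(ps − 59) = 908 - 2ps. Setting this equal to supply: 908 - 2ps = -219 + 4ps, so ps = 1127/6.
Buyers pay pb = 1127/6 − 59 = 773/6; q' = -219 + 4·(1127/6) = 1597/3.
Government outlay = subsidy × quantity = 59 × 1597/3 = 94223/3.

Government cost = 94223/3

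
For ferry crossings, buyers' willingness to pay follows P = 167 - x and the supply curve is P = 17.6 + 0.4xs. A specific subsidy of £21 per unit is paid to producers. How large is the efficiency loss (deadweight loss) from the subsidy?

Deadweight loss = £157.5

Pre-subsidy: 167 - x = 17.6 + 0.4x gives x* = 747/7 and P* = 422/7.
With the subsidy, sellers receive Ps = Pb + 21 for each unit, where Pb is the price buyers pay.
On the curves, Pb = 167 - x and Ps = 17.6 + 0.4x; the wedge Ps − Pb = 21 gives 17.6 + 0.4x − (167 - x) = 21, so x' = 852/7.
Then Pb = 167 − 1·(852/7) = 317/7 and Ps = 17.6 + 0.4·(852/7) = 464/7.
The subsidy expands output by 852/7 − 747/7 = 15 past the efficient level; on those units the gap between marginal cost and willingness to pay runs from 0 up to 21.
DWL = ½ × 21 × 15 = 157.5.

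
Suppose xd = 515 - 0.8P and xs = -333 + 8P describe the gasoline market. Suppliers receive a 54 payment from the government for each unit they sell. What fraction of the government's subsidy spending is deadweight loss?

DWL / government spending = 216/5249

Pre-subsidy: 515 - 0.8P = -333 + 8P gives P* = 1060/11, x* = 4817/11.
With the subsidy, sellers receive Ps = Pb + 54 for each unit, where Pb is the price buyers pay.
Supply in terms of Pb becomes xs = -333 + 8(Pb + 54) = 99 + 8Pb. Setting this equal to demand: 515 - 0.8Pb = 99 + 8Pb, so Pb = 520/11.
Sellers receive Ps = 520/11 + 54 = 1114/11; x' = 515 − 0.8·(520/11) = 5249/11.
ΔCS = ½(4817/11 + 5249/11)(1060/11 − 520/11) = 2717820/121; ΔPS = ½(4817/11 + 5249/11)(1114/11 − 1060/11) = 271782/121.
Government spending = 54 × 5249/11 = 283446/11.
DWL = ½ × 54 × (5249/11 − 4817/11) = 11664/11; fraction = (11664/11) / (283446/11) = 216/5249.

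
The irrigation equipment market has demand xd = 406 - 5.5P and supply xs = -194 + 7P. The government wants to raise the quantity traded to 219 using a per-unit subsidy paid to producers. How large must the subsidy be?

At x = 219, invert demand for the buyer price: Pb = (406 − 219)/5.5 = 34; invert supply for the seller price: Ps = (219 − (-194))/7 = 59.
The subsidy must fill the gap: s = Ps − Pb = 59 − 34 = 25.

Required subsidy s = 25 per unit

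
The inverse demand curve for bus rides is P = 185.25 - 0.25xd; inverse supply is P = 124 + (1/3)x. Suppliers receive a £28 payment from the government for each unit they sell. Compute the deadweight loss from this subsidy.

Deadweight loss = £672

Pre-subsidy: 185.25 - 0.25x = 124 + (1/3)x gives x* = 105 and P* = 159.
With the subsidy, sellers receive Ps = Pb + 28 for each unit, where Pb is the price buyers pay.
On the curves, Pb = 185.25 - 0.25x and Ps = 124 + (1/3)x; the wedge Ps − Pb = 28 gives 124 + (1/3)x − (185.25 - 0.25x) = 28, so x' = 153.
Then Pb = 185.25 − 0.25·153 = 147 and Ps = 124 + (1/3)·153 = 175.
The subsidy expands output by 153 − 105 = 48 past the efficient level; on those units the gap between marginal cost and willingness to pay runs from 0 up to 28.
DWL = ½ × 28 × 48 = 672.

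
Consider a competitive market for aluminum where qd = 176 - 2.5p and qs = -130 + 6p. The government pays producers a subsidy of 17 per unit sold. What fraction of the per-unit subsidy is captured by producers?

Producer share = 5/17

Pre-subsidy: 176 - 2.5p = -130 + 6p gives p* = 36, q* = 86.
With the subsidy, sellers receive ps = pb + 17 for each unit, where pb is the price buyers pay.
Supply in terms of pb becomes qs = -130 + 6(pb + 17) = -28 + 6pb. Setting this equal to demand: 176 - 2.5pb = -28 + 6pb, so pb = 24.
Sellers receive ps = 24 + 17 = 41; q' = 176 − 2.5·24 = 116.
Buyers' price falls by p* − pb = 36 − 24 = 12; sellers' price rises by ps − p* = 41 − 36 = 5.
So producers capture 5/17 = 5/17 of each unit of subsidy.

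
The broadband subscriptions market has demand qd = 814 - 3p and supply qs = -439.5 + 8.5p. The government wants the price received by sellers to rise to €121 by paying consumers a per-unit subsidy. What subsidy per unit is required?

Required subsidy s = €46 per unit

At a seller price of 121, quantity supplied is -439.5 + 8.5·121 = 589.
Buyers absorb 589 only when they pay pb with 814 − 3·pb = 589, i.e. pb = 75.
s = ps − pb = 121 − 75 = 46.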